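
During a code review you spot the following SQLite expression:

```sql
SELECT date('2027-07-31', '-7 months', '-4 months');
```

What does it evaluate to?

Adding -7 months to 2027-07-31 gives 2026-12-31.
Adding -4 months to 2026-12-31 gives 2026-08-31.

2026-08-31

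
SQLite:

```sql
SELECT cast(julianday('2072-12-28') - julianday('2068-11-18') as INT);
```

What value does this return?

12 days remain in November 2068 after the 18th (30 − 18).
Full months from December 2068 through November 2072 contribute their day counts.
Then 28 days into December 2072.
Total: 12 + 31 + 31 + 28 + 31 + 30 + 31 + 30 + 31 + 31 + 30 + 31 + 30 + 31 + 31 + 28 + 31 + 30 + 31 + 30 + 31 + 31 + 30 + 31 + 30 + 31 + 31 + 28 + 31 + 30 + 31 + 30 + 31 + 31 + 30 + 31 + 30 + 31 + 31 + 29 + 31 + 30 + 31 + 30 + 31 + 31 + 30 + 31 + 30 + 28 = 1501.

1501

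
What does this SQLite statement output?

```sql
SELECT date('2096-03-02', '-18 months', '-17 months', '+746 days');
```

Adding -18 months to 2096-03-02 gives 2094-09-02.
Adding -17 months to 2094-09-02 gives 2093-04-02.
Applying '+746 days' to 2093-04-02: counting 746 days forward gives 2095-04-18.

2095-04-18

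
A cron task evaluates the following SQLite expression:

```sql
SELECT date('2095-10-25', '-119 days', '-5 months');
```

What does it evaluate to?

Applying '-119 days' to 2095-10-25: counting 119 days back gives 2095-06-28.
Adding -5 months to 2095-06-28 gives 2095-01-28.

2095-01-28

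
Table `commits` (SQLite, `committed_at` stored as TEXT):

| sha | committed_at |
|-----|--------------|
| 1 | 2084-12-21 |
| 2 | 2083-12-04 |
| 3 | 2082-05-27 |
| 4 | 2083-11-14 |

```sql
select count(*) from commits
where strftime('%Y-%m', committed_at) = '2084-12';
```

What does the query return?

Rows with year-month 2084-12: 2084-12-21 → 1.

1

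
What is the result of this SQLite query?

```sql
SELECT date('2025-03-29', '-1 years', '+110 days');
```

Adding -1 year to 2025-03-29 gives 2024-03-29.
Applying '+110 days' to 2024-03-29: counting 110 days forward gives 2024-07-17.

2024-07-17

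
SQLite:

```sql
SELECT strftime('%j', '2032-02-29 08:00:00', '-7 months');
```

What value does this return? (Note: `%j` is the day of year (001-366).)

210

First apply '-7 months': 2032-02-29 08:00:00 → 2031-07-29 08:00:00.
Day-of-year for 2031-07-29: days since 2031-01-01 inclusive = 210, zero-padded to 210.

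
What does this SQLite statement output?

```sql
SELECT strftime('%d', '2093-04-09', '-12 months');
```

09

First apply '-12 months': 2093-04-09 → 2092-04-09.
`%d` extracts the 2-digit day of month: 09.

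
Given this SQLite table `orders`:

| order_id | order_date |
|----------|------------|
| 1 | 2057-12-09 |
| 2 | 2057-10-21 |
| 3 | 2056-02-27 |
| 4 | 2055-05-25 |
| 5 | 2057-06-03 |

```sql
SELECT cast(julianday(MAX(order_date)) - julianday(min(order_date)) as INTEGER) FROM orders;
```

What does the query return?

929

MIN = 2055-05-25, MAX = 2057-12-09.
6 days remain in May 2055 after the 25th (31 − 25).
Full months from June 2055 through November 2057 contribute their day counts.
Then 9 days into December 2057.
Total: 6 + 30 + 31 + 31 + 30 + 31 + 30 + 31 + 31 + 29 + 31 + 30 + 31 + 30 + 31 + 31 + 30 + 31 + 30 + 31 + 31 + 28 + 31 + 30 + 31 + 30 + 31 + 31 + 30 + 31 + 30 + 9 = 929.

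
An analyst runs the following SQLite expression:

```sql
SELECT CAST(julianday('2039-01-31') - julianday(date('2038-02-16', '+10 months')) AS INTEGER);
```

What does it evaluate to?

Adding +10 months to 2038-02-16 gives 2038-12-16.
15 days remain in December 2038 after the 16th (31 − 16).
Then 31 days into January 2039.
Total: 15 + 31 = 46.

46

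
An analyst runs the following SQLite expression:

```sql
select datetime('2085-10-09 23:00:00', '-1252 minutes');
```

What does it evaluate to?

1252 minutes = 20h 52m; -1252 minutes from 2085-10-09 23:00:00 is 2085-10-09 02:08:00.

2085-10-09 02:08:00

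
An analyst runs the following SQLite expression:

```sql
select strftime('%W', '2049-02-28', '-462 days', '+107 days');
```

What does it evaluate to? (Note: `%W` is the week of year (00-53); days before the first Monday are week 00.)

First apply '-462 days', '+107 days': 2049-02-28 → 2048-03-10.
2048-03-10 is a Tuesday. SQLite's %W counts Mondays since the year started; the result is 10.

10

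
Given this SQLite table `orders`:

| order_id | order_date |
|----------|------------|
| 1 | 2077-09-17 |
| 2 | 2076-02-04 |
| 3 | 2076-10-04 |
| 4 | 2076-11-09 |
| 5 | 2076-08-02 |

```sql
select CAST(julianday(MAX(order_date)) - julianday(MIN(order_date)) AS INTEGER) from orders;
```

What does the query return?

591

MIN = 2076-02-04, MAX = 2077-09-17.
25 days remain in February 2076 after the 4th (29 − 4).
Full months from March 2076 through August 2077 contribute their day counts.
Then 17 days into September 2077.
Total: 25 + 31 + 30 + 31 + 30 + 31 + 31 + 30 + 31 + 30 + 31 + 31 + 28 + 31 + 30 + 31 + 30 + 31 + 31 + 17 = 591.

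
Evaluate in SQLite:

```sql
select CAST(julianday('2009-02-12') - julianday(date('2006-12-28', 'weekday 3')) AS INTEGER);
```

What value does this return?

771

`weekday 3` advances to the next Wednesday; 2006-12-28 is a Thursday, so it moves forward to 2007-01-03.
28 days remain in January 2007 after the 3rd (31 − 3).
Full months from February 2007 through January 2009 contribute their day counts.
Then 12 days into February 2009.
Total: 28 + 28 + 31 + 30 + 31 + 30 + 31 + 31 + 30 + 31 + 30 + 31 + 31 + 29 + 31 + 30 + 31 + 30 + 31 + 31 + 30 + 31 + 30 + 31 + 31 + 12 = 771.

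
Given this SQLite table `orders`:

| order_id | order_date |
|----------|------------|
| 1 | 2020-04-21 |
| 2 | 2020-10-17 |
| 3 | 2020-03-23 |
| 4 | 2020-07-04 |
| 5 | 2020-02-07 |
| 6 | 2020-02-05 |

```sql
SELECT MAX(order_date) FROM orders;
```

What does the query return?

2020-10-17

MAX over {2020-02-05, 2020-02-07, 2020-03-23, 2020-04-21, 2020-07-04, 2020-10-17}.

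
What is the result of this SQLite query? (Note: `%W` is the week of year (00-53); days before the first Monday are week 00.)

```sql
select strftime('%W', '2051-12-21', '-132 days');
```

32

First apply '-132 days': 2051-12-21 → 2051-08-11.
2051-08-11 is a Friday. SQLite's %W counts Mondays since the year started; the result is 32.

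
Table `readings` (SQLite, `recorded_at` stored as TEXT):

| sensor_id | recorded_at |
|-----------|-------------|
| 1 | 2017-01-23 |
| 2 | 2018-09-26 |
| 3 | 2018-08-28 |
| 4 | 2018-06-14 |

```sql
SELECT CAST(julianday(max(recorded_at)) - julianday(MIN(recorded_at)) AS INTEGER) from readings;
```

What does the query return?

MIN = 2017-01-23, MAX = 2018-09-26.
8 days remain in January 2017 after the 23rd (31 − 23).
Full months from February 2017 through August 2018 contribute their day counts.
Then 26 days into September 2018.
Total: 8 + 28 + 31 + 30 + 31 + 30 + 31 + 31 + 30 + 31 + 30 + 31 + 31 + 28 + 31 + 30 + 31 + 30 + 31 + 31 + 26 = 611.

611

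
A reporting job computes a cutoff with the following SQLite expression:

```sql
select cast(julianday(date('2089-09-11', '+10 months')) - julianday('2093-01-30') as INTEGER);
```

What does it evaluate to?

-934

Adding +10 months to 2089-09-11 gives 2090-07-11.
20 days remain in July 2090 after the 11th (31 − 11).
Full months from August 2090 through December 2092 contribute their day counts.
Then 30 days into January 2093.
Total: 20 + 31 + 30 + 31 + 30 + 31 + 31 + 28 + 31 + 30 + 31 + 30 + 31 + 31 + 30 + 31 + 30 + 31 + 31 + 29 + 31 + 30 + 31 + 30 + 31 + 31 + 30 + 31 + 30 + 31 + 30 = 934.
The subtraction is earlier − later, so the result is −934 → -934.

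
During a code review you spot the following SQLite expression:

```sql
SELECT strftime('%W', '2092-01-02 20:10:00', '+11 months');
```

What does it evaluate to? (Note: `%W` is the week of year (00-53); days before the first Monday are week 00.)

48

First apply '+11 months': 2092-01-02 20:10:00 → 2092-12-02 20:10:00.
2092-12-02 is a Tuesday. SQLite's %W counts Mondays since the year started; the result is 48.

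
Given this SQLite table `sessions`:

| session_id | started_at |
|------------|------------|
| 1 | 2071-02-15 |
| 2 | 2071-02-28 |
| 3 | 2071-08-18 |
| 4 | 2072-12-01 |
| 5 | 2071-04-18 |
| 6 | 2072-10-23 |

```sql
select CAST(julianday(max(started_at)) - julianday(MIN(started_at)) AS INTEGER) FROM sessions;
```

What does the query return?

655

MIN = 2071-02-15, MAX = 2072-12-01.
13 days remain in February 2071 after the 15th (28 − 15).
Full months from March 2071 through November 2072 contribute their day counts.
Then 1 day into December 2072.
Total: 13 + 31 + 30 + 31 + 30 + 31 + 31 + 30 + 31 + 30 + 31 + 31 + 29 + 31 + 30 + 31 + 30 + 31 + 31 + 30 + 31 + 30 + 1 = 655.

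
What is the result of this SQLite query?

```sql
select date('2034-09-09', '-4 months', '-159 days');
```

Adding -4 months to 2034-09-09 gives 2034-05-09.
Applying '-159 days' to 2034-05-09: counting 159 days back gives 2033-12-01.

2033-12-01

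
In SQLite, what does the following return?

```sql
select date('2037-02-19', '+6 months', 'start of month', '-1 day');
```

2037-07-31

Adding +6 months to 2037-02-19 gives 2037-08-19.
`start of month` rewinds 2037-08-19 to 2037-08-01.
Going back 1 day from 2037-08-01 reaches 2037-07-31 (last day of July, 31 days).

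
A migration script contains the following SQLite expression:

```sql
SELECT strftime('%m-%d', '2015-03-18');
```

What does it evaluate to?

`%m-%d` extracts the month-day: 03-18.

03-18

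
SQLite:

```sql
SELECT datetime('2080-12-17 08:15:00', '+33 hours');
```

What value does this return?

2080-12-18 17:15:00

+33 hours from 2080-12-17 08:15:00 is 2080-12-18 17:15:00 (crosses midnight).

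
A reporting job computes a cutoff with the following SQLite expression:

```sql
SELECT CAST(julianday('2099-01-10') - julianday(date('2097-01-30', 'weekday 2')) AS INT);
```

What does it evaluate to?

`weekday 2` advances to the next Tuesday; 2097-01-30 is a Wednesday, so it moves forward to 2097-02-05.
23 days remain in February 2097 after the 5th (28 − 5).
Full months from March 2097 through December 2098 contribute their day counts.
Then 10 days into January 2099.
Total: 23 + 31 + 30 + 31 + 30 + 31 + 31 + 30 + 31 + 30 + 31 + 31 + 28 + 31 + 30 + 31 + 30 + 31 + 31 + 30 + 31 + 30 + 31 + 10 = 704.

704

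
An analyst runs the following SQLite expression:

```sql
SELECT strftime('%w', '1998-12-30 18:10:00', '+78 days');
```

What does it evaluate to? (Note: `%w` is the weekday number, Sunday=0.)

4

First apply '+78 days': 1998-12-30 18:10:00 → 1999-03-18 18:10:00.
1999-03-18 is a Thursday; with Sunday=0 that is 4.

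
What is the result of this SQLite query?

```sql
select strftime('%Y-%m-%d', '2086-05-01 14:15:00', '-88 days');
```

2086-02-02

First apply '-88 days': 2086-05-01 14:15:00 → 2086-02-02 14:15:00.
`%Y-%m-%d` extracts the ISO date: 2086-02-02.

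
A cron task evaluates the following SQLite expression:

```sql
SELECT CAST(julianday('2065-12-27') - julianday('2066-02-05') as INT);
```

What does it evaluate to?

-40

4 days remain in December 2065 after the 27th (31 − 27).
January 2066: 31 days.
Then 5 days into February 2066.
Total: 4 + 31 + 5 = 40.
The subtraction is earlier − later, so the result is −40 → -40.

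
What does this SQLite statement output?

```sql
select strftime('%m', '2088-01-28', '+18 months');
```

First apply '+18 months': 2088-01-28 → 2089-07-28.
`%m` extracts the 2-digit month (01-12): 07.

07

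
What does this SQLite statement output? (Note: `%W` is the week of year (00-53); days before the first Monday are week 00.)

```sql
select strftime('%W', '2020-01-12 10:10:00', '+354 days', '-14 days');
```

First apply '+354 days', '-14 days': 2020-01-12 10:10:00 → 2020-12-17 10:10:00.
2020-12-17 is a Thursday. SQLite's %W counts Mondays since the year started; the result is 50.

50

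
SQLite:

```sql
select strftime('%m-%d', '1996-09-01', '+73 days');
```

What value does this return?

11-13

First apply '+73 days': 1996-09-01 → 1996-11-13.
`%m-%d` extracts the month-day: 11-13.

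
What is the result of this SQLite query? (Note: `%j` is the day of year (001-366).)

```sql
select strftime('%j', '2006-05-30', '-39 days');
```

First apply '-39 days': 2006-05-30 → 2006-04-21.
Day-of-year for 2006-04-21: days since 2006-01-01 inclusive = 111, zero-padded to 111.

111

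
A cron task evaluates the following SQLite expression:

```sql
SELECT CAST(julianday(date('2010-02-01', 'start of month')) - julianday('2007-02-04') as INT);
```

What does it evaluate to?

`start of month` rewinds 2010-02-01 to 2010-02-01.
24 days remain in February 2007 after the 4th (28 − 4).
Full months from March 2007 through January 2010 contribute their day counts.
Then 1 day into February 2010.
Total: 24 + 31 + 30 + 31 + 30 + 31 + 31 + 30 + 31 + 30 + 31 + 31 + 29 + 31 + 30 + 31 + 30 + 31 + 31 + 30 + 31 + 30 + 31 + 31 + 28 + 31 + 30 + 31 + 30 + 31 + 31 + 30 + 31 + 30 + 31 + 31 + 1 = 1093.

1093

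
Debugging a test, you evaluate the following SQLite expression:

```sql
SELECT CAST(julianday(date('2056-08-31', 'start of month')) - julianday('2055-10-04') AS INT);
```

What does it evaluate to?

`start of month` rewinds 2056-08-31 to 2056-08-01.
27 days remain in October 2055 after the 4th (31 − 4).
Full months from November 2055 through July 2056 contribute their day counts.
Then 1 day into August 2056.
Total: 27 + 30 + 31 + 31 + 29 + 31 + 30 + 31 + 30 + 31 + 1 = 302.

302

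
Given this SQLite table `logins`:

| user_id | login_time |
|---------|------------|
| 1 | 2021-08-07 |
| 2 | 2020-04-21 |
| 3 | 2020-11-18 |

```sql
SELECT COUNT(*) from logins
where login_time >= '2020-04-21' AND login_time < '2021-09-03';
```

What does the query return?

3

Rows in [2020-04-21, 2021-09-03): 2021-08-07, 2020-04-21, 2020-11-18 → 3 rows.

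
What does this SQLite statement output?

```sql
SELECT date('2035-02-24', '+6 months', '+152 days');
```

Adding +6 months to 2035-02-24 gives 2035-08-24.
Applying '+152 days' to 2035-08-24: counting 152 days forward gives 2036-01-23.

2036-01-23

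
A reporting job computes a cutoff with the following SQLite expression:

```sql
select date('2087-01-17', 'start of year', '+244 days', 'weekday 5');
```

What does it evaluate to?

`start of year` rewinds 2087-01-17 to 2087-01-01.
Applying '+244 days' to 2087-01-01: counting 244 days forward gives 2087-09-02.
`weekday 5` advances to the next Friday; 2087-09-02 is a Tuesday, so it moves forward to 2087-09-05.

2087-09-05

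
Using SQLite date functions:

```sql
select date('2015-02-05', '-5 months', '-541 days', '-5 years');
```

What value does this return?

Adding -5 months to 2015-02-05 gives 2014-09-05.
Applying '-541 days' to 2014-09-05: counting 541 days back gives 2013-03-13.
Adding -5 years to 2013-03-13 gives 2008-03-13.

2008-03-13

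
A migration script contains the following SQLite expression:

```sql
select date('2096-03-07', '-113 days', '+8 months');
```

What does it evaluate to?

Applying '-113 days' to 2096-03-07: counting 113 days back gives 2095-11-15.
Adding +8 months to 2095-11-15 gives 2096-07-15.

2096-07-15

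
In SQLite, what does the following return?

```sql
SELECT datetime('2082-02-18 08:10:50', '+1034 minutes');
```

2082-02-19 01:24:50

1034 minutes = 17h 14m; +1034 minutes from 2082-02-18 08:10:50 is 2082-02-19 01:24:50 (crosses midnight).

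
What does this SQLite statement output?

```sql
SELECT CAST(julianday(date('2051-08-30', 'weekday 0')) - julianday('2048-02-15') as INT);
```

1296

`weekday 0` advances to the next Sunday; 2051-08-30 is a Wednesday, so it moves forward to 2051-09-03.
14 days remain in February 2048 after the 15th (29 − 15).
Full months from March 2048 through August 2051 contribute their day counts.
Then 3 days into September 2051.
Total: 14 + 31 + 30 + 31 + 30 + 31 + 31 + 30 + 31 + 30 + 31 + 31 + 28 + 31 + 30 + 31 + 30 + 31 + 31 + 30 + 31 + 30 + 31 + 31 + 28 + 31 + 30 + 31 + 30 + 31 + 31 + 30 + 31 + 30 + 31 + 31 + 28 + 31 + 30 + 31 + 30 + 31 + 31 + 3 = 1296.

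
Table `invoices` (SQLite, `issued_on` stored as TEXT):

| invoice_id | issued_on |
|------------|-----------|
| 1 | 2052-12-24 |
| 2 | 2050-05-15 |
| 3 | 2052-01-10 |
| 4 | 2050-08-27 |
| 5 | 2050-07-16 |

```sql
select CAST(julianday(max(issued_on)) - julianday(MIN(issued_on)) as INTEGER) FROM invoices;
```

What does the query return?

954

MIN = 2050-05-15, MAX = 2052-12-24.
16 days remain in May 2050 after the 15th (31 − 15).
Full months from June 2050 through November 2052 contribute their day counts.
Then 24 days into December 2052.
Total: 16 + 30 + 31 + 31 + 30 + 31 + 30 + 31 + 31 + 28 + 31 + 30 + 31 + 30 + 31 + 31 + 30 + 31 + 30 + 31 + 31 + 29 + 31 + 30 + 31 + 30 + 31 + 31 + 30 + 31 + 30 + 24 = 954.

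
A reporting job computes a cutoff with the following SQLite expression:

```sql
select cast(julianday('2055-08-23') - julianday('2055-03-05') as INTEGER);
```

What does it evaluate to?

171

26 days remain in March 2055 after the 5th (31 − 5).
April 2055: 30 days.
May 2055: 31 days.
June 2055: 30 days.
July 2055: 31 days.
Then 23 days into August 2055.
Total: 26 + 30 + 31 + 30 + 31 + 23 = 171.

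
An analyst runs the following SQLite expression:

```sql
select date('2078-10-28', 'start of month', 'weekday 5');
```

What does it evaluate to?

2078-10-07

`start of month` rewinds 2078-10-28 to 2078-10-01.
`weekday 5` advances to the next Friday; 2078-10-01 is a Saturday, so it moves forward to 2078-10-07.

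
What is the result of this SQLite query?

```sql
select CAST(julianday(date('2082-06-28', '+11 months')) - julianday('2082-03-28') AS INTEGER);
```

Adding +11 months to 2082-06-28 gives 2083-05-28.
3 days remain in March 2082 after the 28th (31 − 28).
Full months from April 2082 through April 2083 contribute their day counts.
Then 28 days into May 2083.
Total: 3 + 30 + 31 + 30 + 31 + 31 + 30 + 31 + 30 + 31 + 31 + 28 + 31 + 30 + 28 = 426.

426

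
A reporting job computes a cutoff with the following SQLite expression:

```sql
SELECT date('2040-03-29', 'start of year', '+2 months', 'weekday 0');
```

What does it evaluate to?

`start of year` rewinds 2040-03-29 to 2040-01-01.
Adding +2 months to 2040-01-01 gives 2040-03-01.
`weekday 0` advances to the next Sunday; 2040-03-01 is a Thursday, so it moves forward to 2040-03-04.

2040-03-04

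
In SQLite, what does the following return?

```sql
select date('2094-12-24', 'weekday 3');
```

2094-12-29

`weekday 3` advances to the next Wednesday; 2094-12-24 is a Friday, so it moves forward to 2094-12-29.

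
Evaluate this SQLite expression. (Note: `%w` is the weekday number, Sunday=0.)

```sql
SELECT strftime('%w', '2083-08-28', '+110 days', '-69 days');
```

5

First apply '+110 days', '-69 days': 2083-08-28 → 2083-10-08.
2083-10-08 is a Friday; with Sunday=0 that is 5.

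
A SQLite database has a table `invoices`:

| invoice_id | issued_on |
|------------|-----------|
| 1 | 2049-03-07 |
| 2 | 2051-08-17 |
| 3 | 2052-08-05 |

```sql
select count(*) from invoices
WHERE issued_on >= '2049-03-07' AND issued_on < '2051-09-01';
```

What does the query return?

Rows in [2049-03-07, 2051-09-01): 2049-03-07, 2051-08-17 → 2 rows.

2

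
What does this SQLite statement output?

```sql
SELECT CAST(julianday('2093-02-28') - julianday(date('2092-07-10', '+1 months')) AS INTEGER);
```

Adding +1 month to 2092-07-10 gives 2092-08-10.
21 days remain in August 2092 after the 10th (31 − 10).
September 2092: 30 days.
October 2092: 31 days.
November 2092: 30 days.
December 2092: 31 days.
January 2093: 31 days.
Then 28 days into February 2093.
Total: 21 + 30 + 31 + 30 + 31 + 31 + 28 = 202.

202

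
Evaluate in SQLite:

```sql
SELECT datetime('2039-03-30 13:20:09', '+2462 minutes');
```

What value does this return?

2462 minutes = 41h 2m; +2462 minutes from 2039-03-30 13:20:09 is 2039-04-01 06:22:09 (crosses midnight).

2039-04-01 06:22:09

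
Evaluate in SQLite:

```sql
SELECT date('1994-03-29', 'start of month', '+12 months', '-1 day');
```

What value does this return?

1995-02-28

`start of month` rewinds 1994-03-29 to 1994-03-01.
Adding +12 months to 1994-03-01 gives 1995-03-01.
Going back 1 day from 1995-03-01 reaches 1995-02-28 (last day of February, 28 days).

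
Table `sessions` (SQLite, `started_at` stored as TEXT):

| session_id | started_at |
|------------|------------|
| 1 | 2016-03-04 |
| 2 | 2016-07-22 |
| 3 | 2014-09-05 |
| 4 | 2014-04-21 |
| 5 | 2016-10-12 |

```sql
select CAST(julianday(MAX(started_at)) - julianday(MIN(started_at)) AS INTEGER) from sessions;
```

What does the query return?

MIN = 2014-04-21, MAX = 2016-10-12.
9 days remain in April 2014 after the 21st (30 − 21).
Full months from May 2014 through September 2016 contribute their day counts.
Then 12 days into October 2016.
Total: 9 + 31 + 30 + 31 + 31 + 30 + 31 + 30 + 31 + 31 + 28 + 31 + 30 + 31 + 30 + 31 + 31 + 30 + 31 + 30 + 31 + 31 + 29 + 31 + 30 + 31 + 30 + 31 + 31 + 30 + 12 = 905.

905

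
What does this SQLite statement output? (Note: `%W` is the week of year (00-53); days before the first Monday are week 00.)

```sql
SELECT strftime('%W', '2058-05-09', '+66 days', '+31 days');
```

First apply '+66 days', '+31 days': 2058-05-09 → 2058-08-14.
2058-08-14 is a Wednesday. SQLite's %W counts Mondays since the year started; the result is 32.

32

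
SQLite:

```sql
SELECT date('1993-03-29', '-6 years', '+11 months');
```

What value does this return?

1988-02-29

Adding -6 years to 1993-03-29 gives 1987-03-29.
Adding +11 months to 1987-03-29 gives 1988-02-29.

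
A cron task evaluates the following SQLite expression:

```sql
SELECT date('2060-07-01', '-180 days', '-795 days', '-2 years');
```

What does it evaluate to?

2055-10-30

Applying '-180 days' to 2060-07-01: counting 180 days back gives 2060-01-03.
Applying '-795 days' to 2060-01-03: counting 795 days back gives 2057-10-30.
Adding -2 years to 2057-10-30 gives 2055-10-30.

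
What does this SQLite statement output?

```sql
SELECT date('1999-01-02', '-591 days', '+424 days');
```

1998-07-19

Applying '-591 days' to 1999-01-02: counting 591 days back gives 1997-05-21.
Applying '+424 days' to 1997-05-21: counting 424 days forward gives 1998-07-19.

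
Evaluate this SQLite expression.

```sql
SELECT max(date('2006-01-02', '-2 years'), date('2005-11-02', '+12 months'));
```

2006-11-02

date('2006-01-02', '-2 years') → 2004-01-02.
date('2005-11-02', '+12 months') → 2006-11-02.
Later of the two is 2006-11-02.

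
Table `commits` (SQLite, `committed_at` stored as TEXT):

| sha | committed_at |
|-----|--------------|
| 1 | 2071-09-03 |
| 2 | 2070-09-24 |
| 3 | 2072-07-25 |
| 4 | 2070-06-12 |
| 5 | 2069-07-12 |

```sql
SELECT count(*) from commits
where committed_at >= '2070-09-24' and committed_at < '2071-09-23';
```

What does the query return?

2

Rows in [2070-09-24, 2071-09-23): 2071-09-03, 2070-09-24 → 2 rows.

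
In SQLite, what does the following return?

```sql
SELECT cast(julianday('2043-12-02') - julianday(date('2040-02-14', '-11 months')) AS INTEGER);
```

1724

Adding -11 months to 2040-02-14 gives 2039-03-14.
17 days remain in March 2039 after the 14th (31 − 14).
Full months from April 2039 through November 2043 contribute their day counts.
Then 2 days into December 2043.
Total: 17 + 30 + 31 + 30 + 31 + 31 + 30 + 31 + 30 + 31 + 31 + 29 + 31 + 30 + 31 + 30 + 31 + 31 + 30 + 31 + 30 + 31 + 31 + 28 + 31 + 30 + 31 + 30 + 31 + 31 + 30 + 31 + 30 + 31 + 31 + 28 + 31 + 30 + 31 + 30 + 31 + 31 + 30 + 31 + 30 + 31 + 31 + 28 + 31 + 30 + 31 + 30 + 31 + 31 + 30 + 31 + 30 + 2 = 1724.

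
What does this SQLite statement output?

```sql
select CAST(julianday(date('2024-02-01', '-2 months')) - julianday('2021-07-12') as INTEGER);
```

Adding -2 months to 2024-02-01 gives 2023-12-01.
19 days remain in July 2021 after the 12th (31 − 12).
Full months from August 2021 through November 2023 contribute their day counts.
Then 1 day into December 2023.
Total: 19 + 31 + 30 + 31 + 30 + 31 + 31 + 28 + 31 + 30 + 31 + 30 + 31 + 31 + 30 + 31 + 30 + 31 + 31 + 28 + 31 + 30 + 31 + 30 + 31 + 31 + 30 + 31 + 30 + 1 = 872.

872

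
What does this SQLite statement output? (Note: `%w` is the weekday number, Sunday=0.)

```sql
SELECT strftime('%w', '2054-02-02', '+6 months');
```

First apply '+6 months': 2054-02-02 → 2054-08-02.
2054-08-02 is a Sunday; with Sunday=0 that is 0.

0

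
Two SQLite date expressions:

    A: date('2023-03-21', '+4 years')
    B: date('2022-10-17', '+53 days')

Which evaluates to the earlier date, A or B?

B

A = 2027-03-21.
B = 2022-12-09.
B is earlier.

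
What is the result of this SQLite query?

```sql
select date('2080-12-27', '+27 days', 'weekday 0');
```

2081-01-26

December 2080 has 31 days; 4 remain after the 27th, so 5 days reach 2081-01-01.
Advancing 22 more days within January lands on 2081-01-23.
`weekday 0` advances to the next Sunday; 2081-01-23 is a Thursday, so it moves forward to 2081-01-26.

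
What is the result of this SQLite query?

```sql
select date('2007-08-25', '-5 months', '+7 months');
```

2007-10-25

Adding -5 months to 2007-08-25 gives 2007-03-25.
Adding +7 months to 2007-03-25 gives 2007-10-25.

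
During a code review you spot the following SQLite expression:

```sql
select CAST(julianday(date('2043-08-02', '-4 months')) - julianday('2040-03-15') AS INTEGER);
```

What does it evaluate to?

Adding -4 months to 2043-08-02 gives 2043-04-02.
16 days remain in March 2040 after the 15th (31 − 15).
Full months from April 2040 through March 2043 contribute their day counts.
Then 2 days into April 2043.
Total: 16 + 30 + 31 + 30 + 31 + 31 + 30 + 31 + 30 + 31 + 31 + 28 + 31 + 30 + 31 + 30 + 31 + 31 + 30 + 31 + 30 + 31 + 31 + 28 + 31 + 30 + 31 + 30 + 31 + 31 + 30 + 31 + 30 + 31 + 31 + 28 + 31 + 2 = 1113.

1113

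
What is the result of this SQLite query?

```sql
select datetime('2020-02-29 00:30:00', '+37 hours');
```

2020-03-01 13:30:00

+37 hours from 2020-02-29 00:30:00 is 2020-03-01 13:30:00 (crosses midnight).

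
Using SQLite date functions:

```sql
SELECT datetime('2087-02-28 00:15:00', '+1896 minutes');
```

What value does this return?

1896 minutes = 31h 36m; +1896 minutes from 2087-02-28 00:15:00 is 2087-03-01 07:51:00 (crosses midnight).

2087-03-01 07:51:00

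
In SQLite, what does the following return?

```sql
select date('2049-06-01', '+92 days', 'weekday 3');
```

2049-09-01

Applying '+92 days' to 2049-06-01: counting 92 days forward gives 2049-09-01.
`weekday 3` advances to the next Wednesday; 2049-09-01 is already a Wednesday, so it stays at 2049-09-01.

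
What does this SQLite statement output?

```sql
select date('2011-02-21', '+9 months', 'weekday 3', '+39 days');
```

2012-01-01

Adding +9 months to 2011-02-21 gives 2011-11-21.
`weekday 3` advances to the next Wednesday; 2011-11-21 is a Monday, so it moves forward to 2011-11-23.
November 2011 has 30 days; 7 remain after the 23rd, so 8 days reach 2011-12-01.
December 2011 has 31 days; 30 remain after the 1st, so 31 days reach 2012-01-01.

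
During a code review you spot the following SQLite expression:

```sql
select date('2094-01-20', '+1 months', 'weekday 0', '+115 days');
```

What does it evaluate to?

Adding +1 month to 2094-01-20 gives 2094-02-20.
`weekday 0` advances to the next Sunday; 2094-02-20 is a Saturday, so it moves forward to 2094-02-21.
Applying '+115 days' to 2094-02-21: counting 115 days forward gives 2094-06-16.

2094-06-16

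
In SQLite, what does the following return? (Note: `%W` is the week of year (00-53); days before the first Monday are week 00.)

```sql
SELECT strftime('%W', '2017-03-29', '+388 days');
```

16

First apply '+388 days': 2017-03-29 → 2018-04-21.
2018-04-21 is a Saturday. SQLite's %W counts Mondays since the year started; the result is 16.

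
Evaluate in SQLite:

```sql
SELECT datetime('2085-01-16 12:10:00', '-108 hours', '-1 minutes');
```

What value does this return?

2085-01-12 00:09:00

-108 hours from 2085-01-16 12:10:00 is 2085-01-12 00:10:00 (crosses midnight).
-1 minutes from 2085-01-12 00:10:00 is 2085-01-12 00:09:00.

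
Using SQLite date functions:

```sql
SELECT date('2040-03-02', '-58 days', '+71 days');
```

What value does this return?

2040-03-15

Applying '-58 days' to 2040-03-02: counting 58 days back gives 2040-01-04.
Applying '+71 days' to 2040-01-04: counting 71 days forward gives 2040-03-15.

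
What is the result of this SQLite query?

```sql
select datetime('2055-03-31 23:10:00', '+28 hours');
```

2055-04-02 03:10:00

+28 hours from 2055-03-31 23:10:00 is 2055-04-02 03:10:00 (crosses midnight).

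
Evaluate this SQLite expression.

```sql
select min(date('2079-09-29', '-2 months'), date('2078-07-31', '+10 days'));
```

2078-08-10

date('2079-09-29', '-2 months') → 2079-07-29.
date('2078-07-31', '+10 days') → 2078-08-10.
Earlier of the two is 2078-08-10.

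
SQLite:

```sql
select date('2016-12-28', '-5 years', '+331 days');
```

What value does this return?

2012-11-23

Adding -5 years to 2016-12-28 gives 2011-12-28.
Applying '+331 days' to 2011-12-28: counting 331 days forward gives 2012-11-23.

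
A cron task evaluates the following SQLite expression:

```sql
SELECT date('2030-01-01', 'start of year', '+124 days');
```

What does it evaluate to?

`start of year` rewinds 2030-01-01 to 2030-01-01.
Applying '+124 days' to 2030-01-01: counting 124 days forward gives 2030-05-05.

2030-05-05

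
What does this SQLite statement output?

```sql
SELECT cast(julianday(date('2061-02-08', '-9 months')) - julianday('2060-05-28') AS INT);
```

Adding -9 months to 2061-02-08 gives 2060-05-08.
Both dates are in May 2060: 28 − 8 = 20.
The subtraction is earlier − later, so the result is −20 → -20.

-20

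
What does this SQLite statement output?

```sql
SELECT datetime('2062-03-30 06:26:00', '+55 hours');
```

2062-04-01 13:26:00

+55 hours from 2062-03-30 06:26:00 is 2062-04-01 13:26:00 (crosses midnight).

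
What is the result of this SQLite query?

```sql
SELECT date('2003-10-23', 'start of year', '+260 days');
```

`start of year` rewinds 2003-10-23 to 2003-01-01.
Applying '+260 days' to 2003-01-01: counting 260 days forward gives 2003-09-18.

2003-09-18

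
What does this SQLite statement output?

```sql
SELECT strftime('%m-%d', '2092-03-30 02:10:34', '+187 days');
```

First apply '+187 days': 2092-03-30 02:10:34 → 2092-10-03 02:10:34.
`%m-%d` extracts the month-day: 10-03.

10-03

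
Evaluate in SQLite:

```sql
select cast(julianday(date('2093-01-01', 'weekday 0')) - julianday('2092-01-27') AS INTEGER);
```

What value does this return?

343

`weekday 0` advances to the next Sunday; 2093-01-01 is a Thursday, so it moves forward to 2093-01-04.
4 days remain in January 2092 after the 27th (31 − 27).
Full months from February 2092 through December 2092 contribute their day counts.
Then 4 days into January 2093.
Total: 4 + 29 + 31 + 30 + 31 + 30 + 31 + 31 + 30 + 31 + 30 + 31 + 4 = 343.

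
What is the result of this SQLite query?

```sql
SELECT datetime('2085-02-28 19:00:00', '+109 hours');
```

2085-03-05 08:00:00

+109 hours from 2085-02-28 19:00:00 is 2085-03-05 08:00:00 (crosses midnight).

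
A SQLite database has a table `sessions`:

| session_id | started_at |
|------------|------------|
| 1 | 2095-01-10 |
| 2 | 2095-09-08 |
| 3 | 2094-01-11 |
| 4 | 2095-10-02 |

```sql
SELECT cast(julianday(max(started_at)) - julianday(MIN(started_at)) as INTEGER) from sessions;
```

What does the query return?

MIN = 2094-01-11, MAX = 2095-10-02.
20 days remain in January 2094 after the 11th (31 − 11).
Full months from February 2094 through September 2095 contribute their day counts.
Then 2 days into October 2095.
Total: 20 + 28 + 31 + 30 + 31 + 30 + 31 + 31 + 30 + 31 + 30 + 31 + 31 + 28 + 31 + 30 + 31 + 30 + 31 + 31 + 30 + 2 = 629.

629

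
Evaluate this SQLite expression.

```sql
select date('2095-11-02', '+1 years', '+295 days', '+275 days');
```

2098-05-26

Adding +1 year to 2095-11-02 gives 2096-11-02.
Applying '+295 days' to 2096-11-02: counting 295 days forward gives 2097-08-24.
Applying '+275 days' to 2097-08-24: counting 275 days forward gives 2098-05-26.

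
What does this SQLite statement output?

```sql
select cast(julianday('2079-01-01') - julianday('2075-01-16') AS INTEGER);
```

1446

15 days remain in January 2075 after the 16th (31 − 16).
Full months from February 2075 through December 2078 contribute their day counts.
Then 1 day into January 2079.
Total: 15 + 28 + 31 + 30 + 31 + 30 + 31 + 31 + 30 + 31 + 30 + 31 + 31 + 29 + 31 + 30 + 31 + 30 + 31 + 31 + 30 + 31 + 30 + 31 + 31 + 28 + 31 + 30 + 31 + 30 + 31 + 31 + 30 + 31 + 30 + 31 + 31 + 28 + 31 + 30 + 31 + 30 + 31 + 31 + 30 + 31 + 30 + 31 + 1 = 1446.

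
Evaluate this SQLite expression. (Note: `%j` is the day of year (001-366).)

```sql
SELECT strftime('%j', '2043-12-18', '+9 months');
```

First apply '+9 months': 2043-12-18 → 2044-09-18.
Day-of-year for 2044-09-18: days since 2044-01-01 inclusive = 262, zero-padded to 262.

262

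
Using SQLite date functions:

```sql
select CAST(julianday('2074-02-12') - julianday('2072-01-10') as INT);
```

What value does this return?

21 days remain in January 2072 after the 10th (31 − 10).
Full months from February 2072 through January 2074 contribute their day counts.
Then 12 days into February 2074.
Total: 21 + 29 + 31 + 30 + 31 + 30 + 31 + 31 + 30 + 31 + 30 + 31 + 31 + 28 + 31 + 30 + 31 + 30 + 31 + 31 + 30 + 31 + 30 + 31 + 31 + 12 = 764.

764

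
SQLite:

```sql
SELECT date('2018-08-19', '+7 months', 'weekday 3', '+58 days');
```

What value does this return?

Adding +7 months to 2018-08-19 gives 2019-03-19.
`weekday 3` advances to the next Wednesday; 2019-03-19 is a Tuesday, so it moves forward to 2019-03-20.
Applying '+58 days' to 2019-03-20: counting 58 days forward gives 2019-05-17.

2019-05-17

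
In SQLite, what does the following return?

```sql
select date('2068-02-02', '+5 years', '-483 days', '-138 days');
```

Adding +5 years to 2068-02-02 gives 2073-02-02.
Applying '-483 days' to 2073-02-02: counting 483 days back gives 2071-10-08.
Applying '-138 days' to 2071-10-08: counting 138 days back gives 2071-05-23.

2071-05-23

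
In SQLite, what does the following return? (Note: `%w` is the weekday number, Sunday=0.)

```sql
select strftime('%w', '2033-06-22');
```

2033-06-22 is a Wednesday; with Sunday=0 that is 3.

3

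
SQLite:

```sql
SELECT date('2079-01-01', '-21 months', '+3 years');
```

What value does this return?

Adding -21 months to 2079-01-01 gives 2077-04-01.
Adding +3 years to 2077-04-01 gives 2080-04-01.

2080-04-01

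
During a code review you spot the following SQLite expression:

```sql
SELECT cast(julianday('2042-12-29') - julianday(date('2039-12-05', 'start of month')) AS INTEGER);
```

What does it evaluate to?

`start of month` rewinds 2039-12-05 to 2039-12-01.
30 days remain in December 2039 after the 1st (31 − 1).
Full months from January 2040 through November 2042 contribute their day counts.
Then 29 days into December 2042.
Total: 30 + 31 + 29 + 31 + 30 + 31 + 30 + 31 + 31 + 30 + 31 + 30 + 31 + 31 + 28 + 31 + 30 + 31 + 30 + 31 + 31 + 30 + 31 + 30 + 31 + 31 + 28 + 31 + 30 + 31 + 30 + 31 + 31 + 30 + 31 + 30 + 29 = 1124.

1124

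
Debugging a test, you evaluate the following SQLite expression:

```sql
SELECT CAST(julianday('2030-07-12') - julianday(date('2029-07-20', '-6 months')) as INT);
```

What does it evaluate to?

Adding -6 months to 2029-07-20 gives 2029-01-20.
11 days remain in January 2029 after the 20th (31 − 20).
Full months from February 2029 through June 2030 contribute their day counts.
Then 12 days into July 2030.
Total: 11 + 28 + 31 + 30 + 31 + 30 + 31 + 31 + 30 + 31 + 30 + 31 + 31 + 28 + 31 + 30 + 31 + 30 + 12 = 538.

538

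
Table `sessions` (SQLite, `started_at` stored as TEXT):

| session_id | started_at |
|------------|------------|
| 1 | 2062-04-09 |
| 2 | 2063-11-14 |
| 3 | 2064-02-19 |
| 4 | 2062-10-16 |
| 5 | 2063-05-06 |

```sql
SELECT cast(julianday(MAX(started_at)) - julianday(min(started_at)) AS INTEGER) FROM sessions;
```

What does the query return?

MIN = 2062-04-09, MAX = 2064-02-19.
21 days remain in April 2062 after the 9th (30 − 9).
Full months from May 2062 through January 2064 contribute their day counts.
Then 19 days into February 2064.
Total: 21 + 31 + 30 + 31 + 31 + 30 + 31 + 30 + 31 + 31 + 28 + 31 + 30 + 31 + 30 + 31 + 31 + 30 + 31 + 30 + 31 + 31 + 19 = 681.

681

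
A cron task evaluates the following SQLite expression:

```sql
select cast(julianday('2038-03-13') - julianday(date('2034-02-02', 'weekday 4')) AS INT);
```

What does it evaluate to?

`weekday 4` advances to the next Thursday; 2034-02-02 is already a Thursday, so it stays at 2034-02-02.
26 days remain in February 2034 after the 2nd (28 − 2).
Full months from March 2034 through February 2038 contribute their day counts.
Then 13 days into March 2038.
Total: 26 + 31 + 30 + 31 + 30 + 31 + 31 + 30 + 31 + 30 + 31 + 31 + 28 + 31 + 30 + 31 + 30 + 31 + 31 + 30 + 31 + 30 + 31 + 31 + 29 + 31 + 30 + 31 + 30 + 31 + 31 + 30 + 31 + 30 + 31 + 31 + 28 + 31 + 30 + 31 + 30 + 31 + 31 + 30 + 31 + 30 + 31 + 31 + 28 + 13 = 1500.

1500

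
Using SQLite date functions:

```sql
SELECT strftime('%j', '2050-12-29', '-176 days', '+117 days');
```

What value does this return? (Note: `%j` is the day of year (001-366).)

First apply '-176 days', '+117 days': 2050-12-29 → 2050-10-31.
Day-of-year for 2050-10-31: days since 2050-01-01 inclusive = 304, zero-padded to 304.

304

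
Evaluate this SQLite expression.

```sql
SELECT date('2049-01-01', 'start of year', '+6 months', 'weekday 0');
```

`start of year` rewinds 2049-01-01 to 2049-01-01.
Adding +6 months to 2049-01-01 gives 2049-07-01.
`weekday 0` advances to the next Sunday; 2049-07-01 is a Thursday, so it moves forward to 2049-07-04.

2049-07-04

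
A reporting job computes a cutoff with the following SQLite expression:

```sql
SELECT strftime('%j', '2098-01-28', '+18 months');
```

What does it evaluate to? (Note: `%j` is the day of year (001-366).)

First apply '+18 months': 2098-01-28 → 2099-07-28.
Day-of-year for 2099-07-28: days since 2099-01-01 inclusive = 209, zero-padded to 209.

209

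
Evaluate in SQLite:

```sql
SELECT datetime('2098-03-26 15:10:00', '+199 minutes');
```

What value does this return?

199 minutes = 3h 19m; +199 minutes from 2098-03-26 15:10:00 is 2098-03-26 18:29:00.

2098-03-26 18:29:00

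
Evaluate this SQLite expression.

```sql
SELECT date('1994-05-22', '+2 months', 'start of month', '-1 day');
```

1994-06-30

Adding +2 months to 1994-05-22 gives 1994-07-22.
`start of month` rewinds 1994-07-22 to 1994-07-01.
Going back 1 day from 1994-07-01 reaches 1994-06-30 (last day of June, 30 days).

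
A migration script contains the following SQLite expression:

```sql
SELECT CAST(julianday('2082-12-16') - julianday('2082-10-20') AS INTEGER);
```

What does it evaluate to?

57

11 days remain in October 2082 after the 20th (31 − 20).
November 2082: 30 days.
Then 16 days into December 2082.
Total: 11 + 30 + 16 = 57.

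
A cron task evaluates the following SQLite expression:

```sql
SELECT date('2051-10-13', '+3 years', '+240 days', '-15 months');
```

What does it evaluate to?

2054-03-10

Adding +3 years to 2051-10-13 gives 2054-10-13.
Applying '+240 days' to 2054-10-13: counting 240 days forward gives 2055-06-10.
Adding -15 months to 2055-06-10 gives 2054-03-10.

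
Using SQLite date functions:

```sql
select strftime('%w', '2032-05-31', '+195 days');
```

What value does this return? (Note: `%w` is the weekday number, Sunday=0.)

First apply '+195 days': 2032-05-31 → 2032-12-12.
2032-12-12 is a Sunday; with Sunday=0 that is 0.

0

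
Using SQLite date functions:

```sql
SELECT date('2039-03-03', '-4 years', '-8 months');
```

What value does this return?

Adding -4 years to 2039-03-03 gives 2035-03-03.
Adding -8 months to 2035-03-03 gives 2034-07-03.

2034-07-03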